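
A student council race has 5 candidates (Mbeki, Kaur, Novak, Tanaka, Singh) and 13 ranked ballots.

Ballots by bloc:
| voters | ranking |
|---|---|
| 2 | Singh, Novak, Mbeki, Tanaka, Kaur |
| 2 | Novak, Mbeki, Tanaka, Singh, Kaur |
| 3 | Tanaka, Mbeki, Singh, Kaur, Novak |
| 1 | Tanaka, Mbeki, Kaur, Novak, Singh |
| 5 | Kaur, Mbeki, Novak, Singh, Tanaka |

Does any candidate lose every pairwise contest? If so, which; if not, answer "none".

Head-to-head results (13 voters):
Mbeki vs Kaur: Mbeki wins 8–5.
Mbeki vs Novak: Mbeki, 9–4.
Mbeki vs Tanaka: 2+2+5 = 9 for Mbeki, 4 for Tanaka — Mbeki by 9–4.
Mbeki vs Singh: 2+3+1+5 = 11 for Mbeki, 2 for Singh — Mbeki by 11–2.
Kaur vs Novak: Kaur wins 9–4.
Kaur vs Tanaka: Tanaka wins 8–5.
Kaur vs Singh: 6 to 7, Singh.
Novak vs Tanaka: 9 to 4, Novak.
Novak–Singh: Novak 8–5.
Tanaka vs Singh: 6 to 7, Singh.
No candidate is winless: Mbeki beats Kaur; Kaur beats Novak; Novak beats Tanaka; Tanaka beats Kaur; Singh beats Kaur. There is no Condorcet loser.

none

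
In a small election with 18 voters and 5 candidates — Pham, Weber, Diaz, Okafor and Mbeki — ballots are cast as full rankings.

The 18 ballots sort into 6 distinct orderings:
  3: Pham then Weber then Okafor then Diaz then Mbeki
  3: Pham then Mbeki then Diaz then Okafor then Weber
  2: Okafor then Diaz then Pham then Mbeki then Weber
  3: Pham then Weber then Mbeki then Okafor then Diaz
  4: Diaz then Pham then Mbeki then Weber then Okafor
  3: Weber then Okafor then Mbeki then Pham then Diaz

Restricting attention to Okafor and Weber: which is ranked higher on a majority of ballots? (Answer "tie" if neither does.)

Weber

Ballots ranking Okafor above Weber: 3 + 2 = 5.
Ballots ranking Weber above Okafor: 18 − 5 = 13.
Weber wins the head-to-head 13–5.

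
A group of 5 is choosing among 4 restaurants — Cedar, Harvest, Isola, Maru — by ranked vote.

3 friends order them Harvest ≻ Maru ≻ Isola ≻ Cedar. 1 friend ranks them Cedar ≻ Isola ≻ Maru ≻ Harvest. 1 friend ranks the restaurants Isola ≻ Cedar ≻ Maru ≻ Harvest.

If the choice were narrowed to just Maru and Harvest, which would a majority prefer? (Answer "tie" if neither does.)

Harvest

Ballots ranking Maru above Harvest: 1 + 1 = 2.
Ballots ranking Harvest above Maru: 5 − 2 = 3.
Harvest wins the head-to-head 3–2.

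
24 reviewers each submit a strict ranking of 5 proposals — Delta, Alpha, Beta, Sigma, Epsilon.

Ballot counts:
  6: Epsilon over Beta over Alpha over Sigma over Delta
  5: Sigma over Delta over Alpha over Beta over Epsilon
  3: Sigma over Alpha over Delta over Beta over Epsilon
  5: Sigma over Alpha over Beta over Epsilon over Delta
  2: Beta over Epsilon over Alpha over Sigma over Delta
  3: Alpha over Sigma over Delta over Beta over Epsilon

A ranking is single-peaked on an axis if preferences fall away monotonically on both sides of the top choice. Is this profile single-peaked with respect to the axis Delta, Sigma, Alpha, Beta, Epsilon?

yes

Axis positions: Delta=1, Sigma=2, Alpha=3, Beta=4, Epsilon=5.
Ballot type 1 (peak Epsilon at position 5): ranking walks positions 5-4-3-2-1, expanding outward from the peak — single-peaked.
Ballot type 2 (peak Sigma at position 2): ranking walks positions 2-1-3-4-5, expanding outward from the peak — single-peaked.
Ballot type 3 (peak Sigma at position 2): ranking walks positions 2-3-1-4-5, expanding outward from the peak — single-peaked.
Ballot type 4 (peak Sigma at position 2): ranking walks positions 2-3-4-5-1, expanding outward from the peak — single-peaked.
Ballot type 5 (peak Beta at position 4): ranking walks positions 4-5-3-2-1, expanding outward from the peak — single-peaked.
Ballot type 6 (peak Alpha at position 3): ranking walks positions 3-2-1-4-5, expanding outward from the peak — single-peaked.
Every ranking is single-peaked on this axis.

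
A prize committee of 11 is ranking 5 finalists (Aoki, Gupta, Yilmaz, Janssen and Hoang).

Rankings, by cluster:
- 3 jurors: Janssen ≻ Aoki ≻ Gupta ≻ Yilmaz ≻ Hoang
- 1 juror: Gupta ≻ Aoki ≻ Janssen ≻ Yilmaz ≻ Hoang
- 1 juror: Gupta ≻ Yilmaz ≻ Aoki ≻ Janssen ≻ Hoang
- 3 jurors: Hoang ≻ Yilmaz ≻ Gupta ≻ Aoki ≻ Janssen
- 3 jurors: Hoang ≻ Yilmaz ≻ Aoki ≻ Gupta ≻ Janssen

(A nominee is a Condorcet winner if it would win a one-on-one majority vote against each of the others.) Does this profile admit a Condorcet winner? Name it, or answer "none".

Hoang

Pairwise majorities:
Aoki vs Gupta: 3+3 = 6 for Aoki, 5 for Gupta — Aoki by 6–5.
Aoki vs Yilmaz: 4 to 7, Yilmaz.
Aoki vs Janssen: 8 to 3, Aoki.
Aoki vs Hoang: Aoki preferred on 3+1+1 = 5 ballots; Hoang wins 6–5.
Gupta vs Yilmaz: 3+1+1 = 5 for Gupta, 6 for Yilmaz — Yilmaz by 6–5.
Gupta vs Janssen: 1+1+3+3 = 8 for Gupta, 3 for Janssen — Gupta by 8–3.
Gupta vs Hoang: Gupta is ranked higher on 3+1+1 = 5 ballots, Hoang on 6. Hoang wins 6–5.
Yilmaz vs Janssen: 7 to 4, Yilmaz.
Yilmaz vs Hoang: Yilmaz preferred on 3+1+1 = 5 ballots; Hoang wins 6–5.
Janssen vs Hoang: 3+1+1 = 5 for Janssen, 6 for Hoang — Hoang by 6–5.
Hoang defeats every rival head-to-head and is the Condorcet winner.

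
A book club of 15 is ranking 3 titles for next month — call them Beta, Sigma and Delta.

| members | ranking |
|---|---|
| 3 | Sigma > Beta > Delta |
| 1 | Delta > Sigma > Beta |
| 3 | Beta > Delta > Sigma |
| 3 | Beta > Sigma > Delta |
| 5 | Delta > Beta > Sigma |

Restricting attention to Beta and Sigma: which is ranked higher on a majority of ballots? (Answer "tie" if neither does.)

Ballots ranking Beta above Sigma: 3 + 3 + 5 = 11.
Ballots ranking Sigma above Beta: 15 − 11 = 4.
Beta wins the head-to-head 11–4.

Beta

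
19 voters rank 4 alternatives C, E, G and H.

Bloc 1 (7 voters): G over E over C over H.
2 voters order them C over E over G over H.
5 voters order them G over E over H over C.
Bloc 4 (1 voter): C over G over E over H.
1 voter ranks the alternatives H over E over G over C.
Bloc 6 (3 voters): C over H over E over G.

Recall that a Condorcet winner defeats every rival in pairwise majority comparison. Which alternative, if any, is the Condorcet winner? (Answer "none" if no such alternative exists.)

G

Check each pair by majority over 19 ballots:
C–E: E 13–6.
C–G: G 13–6.
C–H: C 13–6.
E–G: G 13–6.
E vs H: E wins 15–4.
G vs H: G, 15–4.
Only G has no losses; G is the Condorcet winner.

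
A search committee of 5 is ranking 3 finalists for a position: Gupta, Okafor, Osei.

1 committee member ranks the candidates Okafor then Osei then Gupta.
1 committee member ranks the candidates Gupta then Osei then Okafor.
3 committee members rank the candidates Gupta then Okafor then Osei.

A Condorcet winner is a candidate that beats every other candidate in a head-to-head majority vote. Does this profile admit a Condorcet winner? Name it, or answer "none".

Gupta

Pairwise majorities:
Gupta–Okafor: Gupta 4–1.
Gupta vs Osei: Gupta wins 4–1.
Okafor–Osei: Okafor 4–1.
Only Gupta has no losses; Gupta is the Condorcet winner.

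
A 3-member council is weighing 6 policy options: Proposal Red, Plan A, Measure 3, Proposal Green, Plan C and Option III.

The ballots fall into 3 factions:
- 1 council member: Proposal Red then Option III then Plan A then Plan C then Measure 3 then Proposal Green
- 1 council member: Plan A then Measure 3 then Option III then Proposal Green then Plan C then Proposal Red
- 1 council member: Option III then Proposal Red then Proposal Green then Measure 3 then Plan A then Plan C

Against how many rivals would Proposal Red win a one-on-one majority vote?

4

Proposal Red against each rival (3 council members):
Proposal Red vs Plan A: Proposal Red preferred on 1+1 = 2 ballots; Proposal Red wins 2–1.
Proposal Red vs Measure 3: Proposal Red, 2–1.
Proposal Red vs Proposal Green: Proposal Red, 2–1.
Proposal Red vs Plan C: Proposal Red is ranked higher on 1+1 = 2 ballots, Plan C on 1. Proposal Red wins 2–1.
Proposal Red vs Option III: Proposal Red is ranked higher on 1 ballot, Option III on 2. Option III wins 2–1.
Proposal Red beats Plan A, Measure 3, Proposal Green, Plan C; loses to Option III — 4 pairwise wins.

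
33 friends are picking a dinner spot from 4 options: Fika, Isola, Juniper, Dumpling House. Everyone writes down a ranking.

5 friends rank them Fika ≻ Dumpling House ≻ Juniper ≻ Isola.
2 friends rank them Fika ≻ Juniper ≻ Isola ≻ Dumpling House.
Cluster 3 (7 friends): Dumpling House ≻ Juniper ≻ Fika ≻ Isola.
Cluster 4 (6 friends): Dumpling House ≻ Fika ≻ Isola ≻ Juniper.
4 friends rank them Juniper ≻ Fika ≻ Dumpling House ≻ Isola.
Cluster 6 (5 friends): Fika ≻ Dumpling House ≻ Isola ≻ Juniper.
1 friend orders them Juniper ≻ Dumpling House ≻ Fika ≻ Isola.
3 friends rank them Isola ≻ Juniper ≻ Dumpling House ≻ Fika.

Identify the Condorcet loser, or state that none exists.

Isola

Pairwise majorities:
Fika vs Isola: Fika wins 30–3.
Fika vs Juniper: 5+2+6+5 = 18 for Fika, 15 for Juniper — Fika by 18–15.
Fika vs Dumpling House: 5+2+4+5 = 16 for Fika, 17 for Dumpling House — Dumpling House by 17–16.
Isola–Juniper: Juniper 19–14.
Isola vs Dumpling House: Isola is ranked higher on 2+3 = 5 ballots, Dumpling House on 28. Dumpling House wins 28–5.
Juniper vs Dumpling House: 10 to 23, Dumpling House.
Isola is beaten in every head-to-head and is the Condorcet loser.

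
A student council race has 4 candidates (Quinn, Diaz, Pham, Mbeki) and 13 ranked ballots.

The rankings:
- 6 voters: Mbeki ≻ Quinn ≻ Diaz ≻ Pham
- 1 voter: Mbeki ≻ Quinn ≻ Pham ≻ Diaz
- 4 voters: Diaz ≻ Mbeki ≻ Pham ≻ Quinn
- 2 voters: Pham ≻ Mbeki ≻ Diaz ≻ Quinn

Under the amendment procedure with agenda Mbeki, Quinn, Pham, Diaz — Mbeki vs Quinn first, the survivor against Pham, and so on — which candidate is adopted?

Mbeki

Round 1: Mbeki vs Quinn — 13–0, Mbeki advances.
Round 2: Mbeki vs Pham — 11–2, Mbeki advances.
Round 3: Mbeki vs Diaz — 9–4, Mbeki advances.
Mbeki survives the agenda.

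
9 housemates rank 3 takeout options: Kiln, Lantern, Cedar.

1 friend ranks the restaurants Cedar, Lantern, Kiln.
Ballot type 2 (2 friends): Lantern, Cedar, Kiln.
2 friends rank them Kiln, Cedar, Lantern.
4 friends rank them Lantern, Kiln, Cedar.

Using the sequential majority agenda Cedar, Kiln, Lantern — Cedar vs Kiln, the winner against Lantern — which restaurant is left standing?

Round 1: Cedar vs Kiln — 3–6, Kiln advances.
Round 2: Kiln vs Lantern — 2–7, Lantern advances.
The agenda winner is Lantern.

Lantern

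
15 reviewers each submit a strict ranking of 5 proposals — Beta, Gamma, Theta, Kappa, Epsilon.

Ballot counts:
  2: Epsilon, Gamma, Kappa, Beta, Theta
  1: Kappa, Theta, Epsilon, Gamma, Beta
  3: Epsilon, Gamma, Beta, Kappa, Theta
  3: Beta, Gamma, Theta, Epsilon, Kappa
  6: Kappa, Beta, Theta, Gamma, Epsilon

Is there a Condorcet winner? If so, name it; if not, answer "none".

Check each pair by majority over 15 ballots:
Beta vs Gamma: 3+6 = 9 for Beta, 6 for Gamma — Beta by 9–6.
Beta vs Theta: Beta preferred on 2+3+3+6 = 14 ballots; Beta wins 14–1.
Beta vs Kappa: 3+3 = 6 for Beta, 9 for Kappa — Kappa by 9–6.
Beta vs Epsilon: 9 to 6, Beta.
Gamma vs Theta: Gamma preferred on 2+3+3 = 8 ballots; Gamma wins 8–7.
Gamma vs Kappa: Gamma is ranked higher on 2+3+3 = 8 ballots, Kappa on 7. Gamma wins 8–7.
Gamma vs Epsilon: 9 to 6, Gamma.
Theta vs Kappa: 3 for Theta, 12 for Kappa — Kappa by 12–3.
Theta vs Epsilon: Theta is ranked higher on 1+3+6 = 10 ballots, Epsilon on 5. Theta wins 10–5.
Kappa vs Epsilon: Kappa preferred on 1+6 = 7 ballots; Epsilon wins 8–7.
Every project loses at least once (Beta loses to Kappa; Gamma loses to Beta; Theta loses to Beta; Kappa loses to Gamma; Epsilon loses to Beta). The majority relation contains the cycle Beta beats Gamma beats Kappa beats Beta, so there is no Condorcet winner.

none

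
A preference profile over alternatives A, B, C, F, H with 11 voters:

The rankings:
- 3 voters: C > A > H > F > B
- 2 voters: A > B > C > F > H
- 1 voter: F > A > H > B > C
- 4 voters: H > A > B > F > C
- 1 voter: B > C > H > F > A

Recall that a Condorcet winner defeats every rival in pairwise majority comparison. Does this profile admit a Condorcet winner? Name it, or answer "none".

Pairwise majorities:
A vs B: A wins 10–1.
A vs C: 7 to 4, A.
A vs F: 3+2+4 = 9 for A, 2 for F — A by 9–2.
A vs H: A is ranked higher on 3+2+1 = 6 ballots, H on 5. A wins 6–5.
B vs C: 8 to 3, B.
B vs F: 7 to 4, B.
B vs H: 2+1 = 3 for B, 8 for H — H by 8–3.
C vs F: C preferred on 3+2+1 = 6 ballots; C wins 6–5.
C vs H: 3+2+1 = 6 for C, 5 for H — C by 6–5.
F vs H: 3 to 8, H.
A wins every pairwise contest, so A is the Condorcet winner.

A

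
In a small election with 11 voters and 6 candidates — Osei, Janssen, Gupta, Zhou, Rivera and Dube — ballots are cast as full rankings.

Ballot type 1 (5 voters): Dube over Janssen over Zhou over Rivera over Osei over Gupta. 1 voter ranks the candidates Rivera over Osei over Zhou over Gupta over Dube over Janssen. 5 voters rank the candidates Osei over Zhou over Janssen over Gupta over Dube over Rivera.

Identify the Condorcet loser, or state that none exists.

none

Pairwise majorities:
Osei vs Janssen: Osei is ranked higher on 1+5 = 6 ballots, Janssen on 5. Osei wins 6–5.
Osei vs Gupta: 11 to 0, Osei.
Osei vs Zhou: Osei is ranked higher on 1+5 = 6 ballots, Zhou on 5. Osei wins 6–5.
Osei vs Rivera: Rivera, 6–5.
Osei vs Dube: Osei, 6–5.
Janssen vs Gupta: 10 to 1, Janssen.
Janssen vs Zhou: Zhou wins 6–5.
Janssen–Rivera: Janssen 10–1.
Janssen vs Dube: Dube, 6–5.
Gupta vs Zhou: Gupta is ranked higher on 0 ballots, Zhou on 11. Zhou wins 11–0.
Gupta vs Rivera: 5 to 6, Rivera.
Gupta vs Dube: Gupta, 6–5.
Zhou–Rivera: Zhou 10–1.
Zhou vs Dube: Zhou wins 6–5.
Rivera vs Dube: Dube, 10–1.
Every candidate wins at least one matchup (Osei beats Janssen; Janssen beats Gupta; Gupta beats Dube; Zhou beats Janssen; Rivera beats Osei; Dube beats Janssen), so there is no Condorcet loser.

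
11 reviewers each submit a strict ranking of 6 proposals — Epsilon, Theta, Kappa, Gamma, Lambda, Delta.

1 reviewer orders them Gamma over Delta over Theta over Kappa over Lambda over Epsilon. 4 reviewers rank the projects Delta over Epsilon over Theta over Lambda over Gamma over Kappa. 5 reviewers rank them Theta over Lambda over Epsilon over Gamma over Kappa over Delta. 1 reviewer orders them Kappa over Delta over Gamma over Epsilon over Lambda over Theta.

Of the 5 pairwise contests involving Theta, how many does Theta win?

Theta against each rival (11 reviewers):
Theta vs Epsilon: 6 to 5, Theta.
Theta vs Kappa: Theta, 10–1.
Theta–Gamma: Theta 9–2.
Theta vs Lambda: Theta, 10–1.
Theta–Delta: Delta 6–5.
Theta beats Epsilon, Kappa, Gamma, Lambda; loses to Delta — 4 pairwise wins.

4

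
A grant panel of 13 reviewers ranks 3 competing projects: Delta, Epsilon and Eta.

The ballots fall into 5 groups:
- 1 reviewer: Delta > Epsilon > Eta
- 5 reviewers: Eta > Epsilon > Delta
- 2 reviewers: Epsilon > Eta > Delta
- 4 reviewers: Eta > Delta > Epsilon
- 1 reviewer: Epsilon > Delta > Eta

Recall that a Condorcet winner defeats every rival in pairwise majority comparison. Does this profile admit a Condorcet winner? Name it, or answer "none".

Head-to-head results (13 reviewers):
Delta vs Epsilon: 1+4 = 5 for Delta, 8 for Epsilon — Epsilon by 8–5.
Delta vs Eta: 1+1 = 2 for Delta, 11 for Eta — Eta by 11–2.
Epsilon vs Eta: 4 to 9, Eta.
Eta wins every pairwise contest, so Eta is the Condorcet winner.

Eta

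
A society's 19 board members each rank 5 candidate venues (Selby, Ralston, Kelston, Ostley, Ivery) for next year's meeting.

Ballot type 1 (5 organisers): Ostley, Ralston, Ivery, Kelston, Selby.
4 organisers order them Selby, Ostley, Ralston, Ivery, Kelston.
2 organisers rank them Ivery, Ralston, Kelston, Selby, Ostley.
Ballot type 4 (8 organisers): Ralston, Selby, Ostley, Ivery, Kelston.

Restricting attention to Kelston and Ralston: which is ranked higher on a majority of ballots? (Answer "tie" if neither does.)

Ralston

No ballot ranks Kelston above Ralston: 0.
Ballots ranking Ralston above Kelston: 19 − 0 = 19.
Ralston wins the head-to-head 19–0.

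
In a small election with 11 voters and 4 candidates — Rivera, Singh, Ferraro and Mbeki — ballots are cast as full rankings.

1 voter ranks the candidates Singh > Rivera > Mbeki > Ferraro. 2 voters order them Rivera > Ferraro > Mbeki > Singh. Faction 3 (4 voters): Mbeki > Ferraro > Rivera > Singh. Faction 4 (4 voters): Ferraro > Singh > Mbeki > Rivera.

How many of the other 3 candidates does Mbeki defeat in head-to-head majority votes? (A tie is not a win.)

Mbeki against each rival (11 voters):
Mbeki–Rivera: Mbeki 8–3.
Mbeki vs Singh: Mbeki preferred on 2+4 = 6 ballots; Mbeki wins 6–5.
Mbeki vs Ferraro: Mbeki preferred on 1+4 = 5 ballots; Ferraro wins 6–5.
Mbeki beats Rivera, Singh; loses to Ferraro — 2 pairwise wins.

2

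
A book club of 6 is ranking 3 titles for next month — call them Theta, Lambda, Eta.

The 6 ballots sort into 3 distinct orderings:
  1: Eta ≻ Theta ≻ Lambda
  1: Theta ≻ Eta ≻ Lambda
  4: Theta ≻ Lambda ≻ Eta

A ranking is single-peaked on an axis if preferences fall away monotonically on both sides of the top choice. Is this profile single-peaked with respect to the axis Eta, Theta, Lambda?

yes

Axis positions: Eta=1, Theta=2, Lambda=3.
Cluster 1 (peak Eta at position 1): ranking walks positions 1-2-3, expanding outward from the peak — single-peaked.
Cluster 2 (peak Theta at position 2): ranking walks positions 2-1-3, expanding outward from the peak — single-peaked.
Cluster 3 (peak Theta at position 2): ranking walks positions 2-3-1, expanding outward from the peak — single-peaked.
Every ranking is single-peaked on this axis.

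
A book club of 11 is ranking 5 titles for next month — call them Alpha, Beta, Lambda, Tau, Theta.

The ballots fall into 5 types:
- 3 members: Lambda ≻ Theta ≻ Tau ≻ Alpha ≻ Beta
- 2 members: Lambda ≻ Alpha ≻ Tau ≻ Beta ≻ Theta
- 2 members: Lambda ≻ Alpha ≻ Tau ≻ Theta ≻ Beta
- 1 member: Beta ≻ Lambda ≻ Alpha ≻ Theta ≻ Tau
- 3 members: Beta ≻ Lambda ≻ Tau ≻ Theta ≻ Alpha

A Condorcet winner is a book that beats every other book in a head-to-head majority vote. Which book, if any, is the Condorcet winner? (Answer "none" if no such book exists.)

Lambda

Check each pair by majority over 11 ballots:
Alpha vs Beta: 3+2+2 = 7 for Alpha, 4 for Beta — Alpha by 7–4.
Alpha vs Lambda: 0 to 11, Lambda.
Alpha vs Tau: 5 to 6, Tau.
Alpha vs Theta: 5 to 6, Theta.
Beta vs Lambda: Beta is ranked higher on 1+3 = 4 ballots, Lambda on 7. Lambda wins 7–4.
Beta vs Tau: Beta is ranked higher on 1+3 = 4 ballots, Tau on 7. Tau wins 7–4.
Beta vs Theta: Beta preferred on 2+1+3 = 6 ballots; Beta wins 6–5.
Lambda vs Tau: Lambda preferred on 3+2+2+1+3 = 11 ballots; Lambda wins 11–0.
Lambda vs Theta: Lambda preferred on 3+2+2+1+3 = 11 ballots; Lambda wins 11–0.
Tau vs Theta: Tau preferred on 2+2+3 = 7 ballots; Tau wins 7–4.
Lambda beats each of Alpha, Beta, Tau, Theta — Lambda is the Condorcet winner.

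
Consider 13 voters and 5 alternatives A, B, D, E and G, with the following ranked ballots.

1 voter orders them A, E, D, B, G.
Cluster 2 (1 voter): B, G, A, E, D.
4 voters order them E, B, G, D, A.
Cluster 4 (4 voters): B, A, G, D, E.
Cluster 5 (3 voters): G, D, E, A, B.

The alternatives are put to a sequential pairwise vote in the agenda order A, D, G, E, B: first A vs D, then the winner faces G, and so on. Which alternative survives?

B

Round 1: A vs D — 6–7, D advances.
Round 2: D vs G — 1–12, G advances.
Round 3: G vs E — 8–5, G advances.
Round 4: G vs B — 3–10, B advances.
The agenda winner is B.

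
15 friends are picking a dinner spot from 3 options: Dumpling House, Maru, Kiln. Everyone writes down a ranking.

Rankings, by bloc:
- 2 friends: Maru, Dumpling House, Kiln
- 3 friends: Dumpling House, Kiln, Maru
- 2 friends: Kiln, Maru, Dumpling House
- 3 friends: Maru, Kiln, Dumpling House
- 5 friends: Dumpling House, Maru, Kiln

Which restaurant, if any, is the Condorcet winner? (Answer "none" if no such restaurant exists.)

Dumpling House

Head-to-head results (15 friends):
Dumpling House–Maru: Dumpling House 8–7.
Dumpling House vs Kiln: Dumpling House wins 10–5.
Maru vs Kiln: Maru wins 10–5.
Dumpling House beats each of Maru, Kiln — Dumpling House is the Condorcet winner.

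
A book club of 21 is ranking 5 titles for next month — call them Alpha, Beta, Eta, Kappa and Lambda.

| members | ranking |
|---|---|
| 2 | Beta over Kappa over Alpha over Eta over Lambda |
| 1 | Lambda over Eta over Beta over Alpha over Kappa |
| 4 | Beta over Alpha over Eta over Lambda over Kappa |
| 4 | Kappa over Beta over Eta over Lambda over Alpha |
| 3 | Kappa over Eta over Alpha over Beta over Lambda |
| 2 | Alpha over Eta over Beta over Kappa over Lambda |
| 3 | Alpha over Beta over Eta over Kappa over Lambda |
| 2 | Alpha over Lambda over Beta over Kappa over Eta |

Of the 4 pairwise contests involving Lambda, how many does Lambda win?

0

Lambda against each rival (21 members):
Lambda vs Alpha: Alpha wins 16–5.
Lambda vs Beta: 3 to 18, Beta.
Lambda vs Eta: Eta, 18–3.
Lambda vs Kappa: 7 to 14, Kappa.
Lambda beats no one; loses to Alpha, Beta, Eta, Kappa — 0 pairwise wins.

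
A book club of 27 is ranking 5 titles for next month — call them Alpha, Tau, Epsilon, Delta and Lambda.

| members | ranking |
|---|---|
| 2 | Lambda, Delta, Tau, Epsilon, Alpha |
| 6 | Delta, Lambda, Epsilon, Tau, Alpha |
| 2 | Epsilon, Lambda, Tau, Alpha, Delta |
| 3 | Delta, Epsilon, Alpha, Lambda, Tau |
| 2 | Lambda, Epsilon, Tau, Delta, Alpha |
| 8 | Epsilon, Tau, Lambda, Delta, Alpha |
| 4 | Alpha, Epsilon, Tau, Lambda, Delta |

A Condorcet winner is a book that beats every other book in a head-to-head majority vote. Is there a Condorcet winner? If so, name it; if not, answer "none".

Epsilon

Check each pair by majority over 27 ballots:
Alpha vs Tau: Tau wins 20–7.
Alpha vs Epsilon: Epsilon wins 23–4.
Alpha vs Delta: Delta wins 21–6.
Alpha vs Lambda: Lambda wins 20–7.
Tau vs Epsilon: Epsilon, 25–2.
Tau vs Delta: Tau wins 16–11.
Tau–Lambda: Lambda 15–12.
Epsilon vs Delta: Epsilon, 16–11.
Epsilon vs Lambda: Epsilon wins 17–10.
Delta–Lambda: Lambda 18–9.
Epsilon wins every pairwise contest, so Epsilon is the Condorcet winner.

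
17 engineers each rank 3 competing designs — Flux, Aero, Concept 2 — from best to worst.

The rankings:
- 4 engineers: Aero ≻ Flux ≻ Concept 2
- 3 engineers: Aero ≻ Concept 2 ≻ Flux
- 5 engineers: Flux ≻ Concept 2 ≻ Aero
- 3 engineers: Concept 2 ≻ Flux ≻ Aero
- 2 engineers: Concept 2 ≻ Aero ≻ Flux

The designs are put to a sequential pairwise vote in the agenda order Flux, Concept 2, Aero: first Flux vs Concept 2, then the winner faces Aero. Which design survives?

Round 1: Flux vs Concept 2 — 9–8, Flux advances.
Round 2: Flux vs Aero — 8–9, Aero advances.
Aero survives the agenda.

Aero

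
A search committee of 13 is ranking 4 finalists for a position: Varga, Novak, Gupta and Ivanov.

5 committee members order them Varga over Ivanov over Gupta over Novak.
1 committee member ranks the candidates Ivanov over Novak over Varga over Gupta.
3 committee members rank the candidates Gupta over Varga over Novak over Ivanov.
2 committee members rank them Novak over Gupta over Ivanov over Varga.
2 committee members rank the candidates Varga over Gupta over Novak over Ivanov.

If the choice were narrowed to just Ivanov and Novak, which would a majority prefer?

Ballots ranking Ivanov above Novak: 5 + 1 = 6.
Ballots ranking Novak above Ivanov: 13 − 6 = 7.
Novak wins the head-to-head 7–6.

Novak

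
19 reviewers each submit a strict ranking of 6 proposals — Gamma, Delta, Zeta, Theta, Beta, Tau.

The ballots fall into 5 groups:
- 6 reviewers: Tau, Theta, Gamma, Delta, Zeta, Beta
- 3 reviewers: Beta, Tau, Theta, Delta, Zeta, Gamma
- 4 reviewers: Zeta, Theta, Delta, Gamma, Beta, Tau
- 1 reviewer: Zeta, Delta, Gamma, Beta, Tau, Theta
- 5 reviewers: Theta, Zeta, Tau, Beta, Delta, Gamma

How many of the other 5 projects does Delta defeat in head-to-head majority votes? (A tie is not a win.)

Delta against each rival (19 reviewers):
Delta vs Gamma: 3+4+1+5 = 13 for Delta, 6 for Gamma — Delta by 13–6.
Delta vs Zeta: 9 to 10, Zeta.
Delta–Theta: Theta 18–1.
Delta vs Beta: 11 to 8, Delta.
Delta–Tau: Tau 14–5.
Delta beats Gamma, Beta; loses to Zeta, Theta, Tau — 2 pairwise wins.

2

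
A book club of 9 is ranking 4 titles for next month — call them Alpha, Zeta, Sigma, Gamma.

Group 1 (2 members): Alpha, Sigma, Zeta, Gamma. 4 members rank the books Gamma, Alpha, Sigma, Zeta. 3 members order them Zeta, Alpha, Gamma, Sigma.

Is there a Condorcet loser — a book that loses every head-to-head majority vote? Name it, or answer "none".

Pairwise majorities:
Alpha–Zeta: Alpha 6–3.
Alpha–Sigma: Alpha 9–0.
Alpha–Gamma: Alpha 5–4.
Zeta vs Sigma: Zeta preferred on 3 ballots; Sigma wins 6–3.
Zeta vs Gamma: Zeta, 5–4.
Sigma vs Gamma: 2 for Sigma, 7 for Gamma — Gamma by 7–2.
Each book has at least one pairwise win (Alpha beats Zeta; Zeta beats Gamma; Sigma beats Zeta; Gamma beats Sigma) — no Condorcet loser.

none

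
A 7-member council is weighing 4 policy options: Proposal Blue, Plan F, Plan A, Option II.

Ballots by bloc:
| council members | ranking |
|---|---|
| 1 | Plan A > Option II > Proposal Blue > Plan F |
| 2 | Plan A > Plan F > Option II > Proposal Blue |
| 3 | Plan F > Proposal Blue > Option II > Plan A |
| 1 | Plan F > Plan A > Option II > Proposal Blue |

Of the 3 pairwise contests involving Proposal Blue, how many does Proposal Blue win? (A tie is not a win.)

0

Proposal Blue against each rival (7 council members):
Proposal Blue vs Plan F: Plan F wins 6–1.
Proposal Blue–Plan A: Plan A 4–3.
Proposal Blue vs Option II: 3 to 4, Option II.
Proposal Blue beats no one; loses to Plan F, Plan A, Option II — 0 pairwise wins.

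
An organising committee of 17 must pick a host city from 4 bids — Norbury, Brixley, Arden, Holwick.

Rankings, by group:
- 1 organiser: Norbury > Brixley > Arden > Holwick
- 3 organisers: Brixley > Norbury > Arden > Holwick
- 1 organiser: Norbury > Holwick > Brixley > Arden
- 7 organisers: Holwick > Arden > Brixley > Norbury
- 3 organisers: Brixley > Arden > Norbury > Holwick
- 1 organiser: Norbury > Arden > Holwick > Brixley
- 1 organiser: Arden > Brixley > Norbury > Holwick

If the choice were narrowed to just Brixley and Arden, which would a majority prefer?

Arden

Ballots ranking Brixley above Arden: 1 + 3 + 1 + 3 = 8.
Ballots ranking Arden above Brixley: 17 − 8 = 9.
Arden wins the head-to-head 9–8.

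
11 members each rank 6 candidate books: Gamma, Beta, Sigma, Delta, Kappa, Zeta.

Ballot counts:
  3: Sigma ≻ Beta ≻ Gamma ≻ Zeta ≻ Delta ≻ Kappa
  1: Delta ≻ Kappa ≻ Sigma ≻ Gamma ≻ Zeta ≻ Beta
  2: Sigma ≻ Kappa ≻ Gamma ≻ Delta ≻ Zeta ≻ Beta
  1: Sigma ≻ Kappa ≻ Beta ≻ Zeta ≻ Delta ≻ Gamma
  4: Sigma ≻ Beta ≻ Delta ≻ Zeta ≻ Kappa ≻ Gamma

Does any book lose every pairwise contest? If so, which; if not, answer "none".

Head-to-head results (11 members):
Gamma vs Beta: Beta, 8–3.
Gamma vs Sigma: Sigma wins 11–0.
Gamma vs Delta: Delta wins 6–5.
Gamma vs Kappa: Kappa wins 8–3.
Gamma vs Zeta: Gamma wins 6–5.
Beta vs Sigma: Sigma, 11–0.
Beta–Delta: Beta 8–3.
Beta vs Kappa: 3+4 = 7 for Beta, 4 for Kappa — Beta by 7–4.
Beta–Zeta: Beta 8–3.
Sigma vs Delta: 10 to 1, Sigma.
Sigma vs Kappa: Sigma is ranked higher on 3+2+1+4 = 10 ballots, Kappa on 1. Sigma wins 10–1.
Sigma vs Zeta: Sigma, 11–0.
Delta vs Kappa: 8 to 3, Delta.
Delta–Zeta: Delta 7–4.
Kappa vs Zeta: Zeta wins 7–4.
No book is winless: Gamma beats Zeta; Beta beats Gamma; Sigma beats Gamma; Delta beats Gamma; Kappa beats Gamma; Zeta beats Kappa. There is no Condorcet loser.

none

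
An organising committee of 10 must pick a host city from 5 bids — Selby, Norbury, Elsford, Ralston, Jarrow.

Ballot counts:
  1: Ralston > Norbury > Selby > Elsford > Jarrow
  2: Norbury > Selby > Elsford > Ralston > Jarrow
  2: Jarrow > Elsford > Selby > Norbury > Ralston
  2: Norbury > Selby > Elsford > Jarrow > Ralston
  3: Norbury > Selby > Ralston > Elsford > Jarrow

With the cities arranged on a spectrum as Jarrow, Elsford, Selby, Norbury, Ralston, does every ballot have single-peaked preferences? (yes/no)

Axis positions: Jarrow=1, Elsford=2, Selby=3, Norbury=4, Ralston=5.
Ballot type 1 (peak Ralston at position 5): ranking walks positions 5-4-3-2-1, expanding outward from the peak — single-peaked.
Ballot type 2 (peak Norbury at position 4): ranking walks positions 4-3-2-5-1, expanding outward from the peak — single-peaked.
Ballot type 3 (peak Jarrow at position 1): ranking walks positions 1-2-3-4-5, expanding outward from the peak — single-peaked.
Ballot type 4 (peak Norbury at position 4): ranking walks positions 4-3-2-1-5, expanding outward from the peak — single-peaked.
Ballot type 5 (peak Norbury at position 4): ranking walks positions 4-3-5-2-1, expanding outward from the peak — single-peaked.
Every ranking is single-peaked on this axis.

yes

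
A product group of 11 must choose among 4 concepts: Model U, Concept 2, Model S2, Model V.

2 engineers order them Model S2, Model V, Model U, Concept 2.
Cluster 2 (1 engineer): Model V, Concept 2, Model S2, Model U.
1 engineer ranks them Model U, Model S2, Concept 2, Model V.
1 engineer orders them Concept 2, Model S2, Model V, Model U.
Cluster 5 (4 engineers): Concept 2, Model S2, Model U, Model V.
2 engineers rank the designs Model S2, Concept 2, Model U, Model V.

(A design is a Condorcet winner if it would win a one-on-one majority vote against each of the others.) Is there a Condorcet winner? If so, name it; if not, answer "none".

Check each pair by majority over 11 ballots:
Model U vs Concept 2: Concept 2, 8–3.
Model U vs Model S2: Model S2, 10–1.
Model U vs Model V: 7 to 4, Model U.
Concept 2 vs Model S2: Concept 2 wins 6–5.
Concept 2 vs Model V: Concept 2 preferred on 1+1+4+2 = 8 ballots; Concept 2 wins 8–3.
Model S2 vs Model V: Model S2 is ranked higher on 2+1+1+4+2 = 10 ballots, Model V on 1. Model S2 wins 10–1.
Only Concept 2 has no losses; Concept 2 is the Condorcet winner.

Concept 2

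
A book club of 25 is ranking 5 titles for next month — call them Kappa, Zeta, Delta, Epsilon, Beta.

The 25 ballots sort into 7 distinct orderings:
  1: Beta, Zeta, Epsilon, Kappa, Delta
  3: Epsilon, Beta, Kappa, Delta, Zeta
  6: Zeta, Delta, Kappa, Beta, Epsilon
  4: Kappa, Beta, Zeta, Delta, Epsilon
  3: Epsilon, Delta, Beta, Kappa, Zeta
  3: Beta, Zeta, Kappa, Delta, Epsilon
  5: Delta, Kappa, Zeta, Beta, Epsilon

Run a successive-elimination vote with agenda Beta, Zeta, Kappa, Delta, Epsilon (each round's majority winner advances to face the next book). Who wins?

Delta

Round 1: Beta vs Zeta — 14–11, Beta advances.
Round 2: Beta vs Kappa — 10–15, Kappa advances.
Round 3: Kappa vs Delta — 11–14, Delta advances.
Round 4: Delta vs Epsilon — 18–7, Delta advances.
The agenda winner is Delta.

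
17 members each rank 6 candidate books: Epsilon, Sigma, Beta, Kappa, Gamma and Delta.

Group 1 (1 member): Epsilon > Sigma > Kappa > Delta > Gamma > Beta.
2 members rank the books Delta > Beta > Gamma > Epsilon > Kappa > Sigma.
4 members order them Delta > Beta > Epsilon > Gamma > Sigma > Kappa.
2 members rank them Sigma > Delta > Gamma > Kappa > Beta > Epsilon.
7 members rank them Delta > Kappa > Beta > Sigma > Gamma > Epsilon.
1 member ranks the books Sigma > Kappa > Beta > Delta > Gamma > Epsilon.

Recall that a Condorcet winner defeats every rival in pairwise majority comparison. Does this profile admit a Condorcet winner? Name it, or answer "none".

Delta

Head-to-head results (17 members):
Epsilon vs Sigma: Sigma, 10–7.
Epsilon–Beta: Beta 16–1.
Epsilon vs Kappa: Kappa wins 10–7.
Epsilon vs Gamma: Epsilon preferred on 1+4 = 5 ballots; Gamma wins 12–5.
Epsilon vs Delta: Delta wins 16–1.
Sigma vs Beta: 4 to 13, Beta.
Sigma vs Kappa: Kappa, 9–8.
Sigma vs Gamma: Sigma wins 11–6.
Sigma–Delta: Delta 13–4.
Beta vs Kappa: Kappa, 11–6.
Beta vs Gamma: Beta, 14–3.
Beta vs Delta: 1 to 16, Delta.
Kappa vs Gamma: Kappa wins 9–8.
Kappa vs Delta: Kappa is ranked higher on 1+1 = 2 ballots, Delta on 15. Delta wins 15–2.
Gamma vs Delta: Delta wins 17–0.
Delta defeats every rival head-to-head and is the Condorcet winner.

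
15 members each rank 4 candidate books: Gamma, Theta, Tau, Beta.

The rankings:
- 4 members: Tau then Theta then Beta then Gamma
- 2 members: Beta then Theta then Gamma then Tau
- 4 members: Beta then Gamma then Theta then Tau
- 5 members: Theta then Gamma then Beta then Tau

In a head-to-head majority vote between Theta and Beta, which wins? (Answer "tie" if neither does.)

Theta

Ballots ranking Theta above Beta: 4 + 5 = 9.
Ballots ranking Beta above Theta: 15 − 9 = 6.
Theta wins the head-to-head 9–6.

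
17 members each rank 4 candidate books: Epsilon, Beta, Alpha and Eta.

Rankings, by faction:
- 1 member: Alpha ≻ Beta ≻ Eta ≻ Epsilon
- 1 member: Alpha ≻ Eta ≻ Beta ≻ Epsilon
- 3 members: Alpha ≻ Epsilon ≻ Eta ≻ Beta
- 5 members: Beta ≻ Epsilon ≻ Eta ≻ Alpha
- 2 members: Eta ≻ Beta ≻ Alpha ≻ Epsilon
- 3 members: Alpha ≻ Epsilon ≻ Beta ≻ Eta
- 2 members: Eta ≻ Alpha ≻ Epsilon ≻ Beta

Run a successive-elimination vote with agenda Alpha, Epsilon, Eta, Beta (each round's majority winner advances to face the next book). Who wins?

Beta

Round 1: Alpha vs Epsilon — 12–5, Alpha advances.
Round 2: Alpha vs Eta — 8–9, Eta advances.
Round 3: Eta vs Beta — 8–9, Beta advances.
Beta survives the agenda.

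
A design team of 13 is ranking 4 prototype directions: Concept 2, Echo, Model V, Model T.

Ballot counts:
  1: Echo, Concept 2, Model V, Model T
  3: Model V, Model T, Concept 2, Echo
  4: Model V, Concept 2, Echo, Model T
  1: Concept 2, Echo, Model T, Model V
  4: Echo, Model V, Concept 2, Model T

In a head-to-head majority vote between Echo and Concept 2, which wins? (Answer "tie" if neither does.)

Concept 2

Ballots ranking Echo above Concept 2: 1 + 4 = 5.
Ballots ranking Concept 2 above Echo: 13 − 5 = 8.
Concept 2 wins the head-to-head 8–5.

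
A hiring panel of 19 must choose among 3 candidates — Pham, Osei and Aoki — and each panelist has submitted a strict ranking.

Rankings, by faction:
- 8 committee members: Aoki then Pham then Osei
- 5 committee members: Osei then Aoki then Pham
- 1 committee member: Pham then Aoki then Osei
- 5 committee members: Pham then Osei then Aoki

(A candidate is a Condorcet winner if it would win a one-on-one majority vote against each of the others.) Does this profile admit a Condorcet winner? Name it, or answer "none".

Check each pair by majority over 19 ballots:
Pham vs Osei: Pham preferred on 8+1+5 = 14 ballots; Pham wins 14–5.
Pham–Aoki: Aoki 13–6.
Osei vs Aoki: Osei wins 10–9.
Every candidate loses at least once (Pham loses to Aoki; Osei loses to Pham; Aoki loses to Osei). The majority relation contains the cycle Pham beats Osei beats Aoki beats Pham, so there is no Condorcet winner.

none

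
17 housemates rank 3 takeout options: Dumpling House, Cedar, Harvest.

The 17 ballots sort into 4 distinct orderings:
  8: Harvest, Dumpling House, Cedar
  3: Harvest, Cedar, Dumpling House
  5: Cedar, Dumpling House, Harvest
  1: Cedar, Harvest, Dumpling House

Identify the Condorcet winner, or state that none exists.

Harvest

Pairwise majorities:
Dumpling House vs Cedar: Cedar wins 9–8.
Dumpling House vs Harvest: Harvest, 12–5.
Cedar vs Harvest: Harvest, 11–6.
Harvest wins every pairwise contest, so Harvest is the Condorcet winner.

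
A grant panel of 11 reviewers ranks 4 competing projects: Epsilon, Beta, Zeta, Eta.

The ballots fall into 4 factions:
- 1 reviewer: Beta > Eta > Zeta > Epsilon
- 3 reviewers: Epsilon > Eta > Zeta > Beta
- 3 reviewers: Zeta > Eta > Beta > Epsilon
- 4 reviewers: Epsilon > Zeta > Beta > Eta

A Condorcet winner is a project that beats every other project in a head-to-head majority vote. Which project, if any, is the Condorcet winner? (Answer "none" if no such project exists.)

Pairwise majorities:
Epsilon vs Beta: 3+4 = 7 for Epsilon, 4 for Beta — Epsilon by 7–4.
Epsilon vs Zeta: Epsilon wins 7–4.
Epsilon vs Eta: Epsilon preferred on 3+4 = 7 ballots; Epsilon wins 7–4.
Beta vs Zeta: Zeta, 10–1.
Beta vs Eta: Beta is ranked higher on 1+4 = 5 ballots, Eta on 6. Eta wins 6–5.
Zeta vs Eta: Zeta wins 7–4.
Epsilon beats each of Beta, Zeta, Eta — Epsilon is the Condorcet winner.

Epsilon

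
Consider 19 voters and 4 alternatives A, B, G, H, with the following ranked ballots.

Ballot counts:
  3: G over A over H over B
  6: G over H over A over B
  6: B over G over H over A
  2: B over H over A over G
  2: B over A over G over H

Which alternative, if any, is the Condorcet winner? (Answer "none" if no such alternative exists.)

Check each pair by majority over 19 ballots:
A–B: B 10–9.
A–G: G 15–4.
A–H: H 14–5.
B vs G: B wins 10–9.
B vs H: B, 10–9.
G–H: G 17–2.
Only B has no losses; B is the Condorcet winner.

B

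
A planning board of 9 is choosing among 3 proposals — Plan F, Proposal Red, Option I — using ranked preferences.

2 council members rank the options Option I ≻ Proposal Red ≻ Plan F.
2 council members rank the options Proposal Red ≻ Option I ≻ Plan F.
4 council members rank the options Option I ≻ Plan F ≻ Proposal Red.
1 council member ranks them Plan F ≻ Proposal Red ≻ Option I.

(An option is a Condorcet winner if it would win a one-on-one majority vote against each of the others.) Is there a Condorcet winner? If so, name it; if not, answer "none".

Pairwise majorities:
Plan F vs Proposal Red: Plan F preferred on 4+1 = 5 ballots; Plan F wins 5–4.
Plan F vs Option I: Plan F preferred on 1 ballot; Option I wins 8–1.
Proposal Red vs Option I: 2+1 = 3 for Proposal Red, 6 for Option I — Option I by 6–3.
Only Option I has no losses; Option I is the Condorcet winner.

Option I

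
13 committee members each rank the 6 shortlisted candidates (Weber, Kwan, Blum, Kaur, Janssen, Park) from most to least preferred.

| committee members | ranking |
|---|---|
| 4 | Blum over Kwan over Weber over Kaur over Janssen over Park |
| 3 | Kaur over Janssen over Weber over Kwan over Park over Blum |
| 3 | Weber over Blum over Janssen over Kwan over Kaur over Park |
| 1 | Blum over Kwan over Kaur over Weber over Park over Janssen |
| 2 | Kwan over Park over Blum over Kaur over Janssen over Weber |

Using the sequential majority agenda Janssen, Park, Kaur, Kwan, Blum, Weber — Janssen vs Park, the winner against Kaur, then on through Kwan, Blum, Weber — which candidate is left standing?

Blum

Round 1: Janssen vs Park — 10–3, Janssen advances.
Round 2: Janssen vs Kaur — 3–10, Kaur advances.
Round 3: Kaur vs Kwan — 3–10, Kwan advances.
Round 4: Kwan vs Blum — 5–8, Blum advances.
Round 5: Blum vs Weber — 7–6, Blum advances.
The agenda winner is Blum.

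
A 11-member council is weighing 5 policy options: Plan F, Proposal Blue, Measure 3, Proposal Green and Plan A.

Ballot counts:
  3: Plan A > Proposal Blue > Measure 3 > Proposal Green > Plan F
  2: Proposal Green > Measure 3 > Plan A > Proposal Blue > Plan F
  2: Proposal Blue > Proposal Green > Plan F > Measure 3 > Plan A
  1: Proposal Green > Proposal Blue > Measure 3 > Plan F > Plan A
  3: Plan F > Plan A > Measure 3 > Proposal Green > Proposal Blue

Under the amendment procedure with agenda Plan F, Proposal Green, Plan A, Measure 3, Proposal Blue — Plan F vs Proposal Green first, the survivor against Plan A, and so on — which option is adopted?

Plan A

Round 1: Plan F vs Proposal Green — 3–8, Proposal Green advances.
Round 2: Proposal Green vs Plan A — 5–6, Plan A advances.
Round 3: Plan A vs Measure 3 — 6–5, Plan A advances.
Round 4: Plan A vs Proposal Blue — 8–3, Plan A advances.
The agenda winner is Plan A.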